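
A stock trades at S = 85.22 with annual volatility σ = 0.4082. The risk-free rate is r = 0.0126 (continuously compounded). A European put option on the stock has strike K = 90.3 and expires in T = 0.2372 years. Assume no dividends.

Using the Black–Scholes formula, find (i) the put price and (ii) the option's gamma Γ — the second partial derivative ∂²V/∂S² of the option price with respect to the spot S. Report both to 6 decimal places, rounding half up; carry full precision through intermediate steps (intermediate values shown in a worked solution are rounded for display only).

σ√T = 0.4082·√0.2372 = 0.198806
d₁ = (ln(S/K) + (r+σ²/2)T) / (σ√T) = (ln(85.22/90.3) + (0.0126+0.4082²/2)·0.2372) / 0.198806 = (-0.057901 + 0.022751) / 0.198806 = -0.176808
d₂ = d₁ − σ√T = -0.176808 − 0.198806 = -0.375615
e^{−rT} = e^{−0.0126·0.2372} = 0.997016
N(−d₁) = 0.570170,  N(−d₂) = 0.646398
Put price V = K·e^{−rT}·N(−d₂) − S·N(−d₁) = 58.195574 − 48.589928 = 9.605646
φ(d₁) = (1/√(2π))·e^{−d₁²/2} = 0.392755
Γ = φ(d₁) / (S·σ·√T) = 0.023182

price = 9.605646
Γ = 0.023182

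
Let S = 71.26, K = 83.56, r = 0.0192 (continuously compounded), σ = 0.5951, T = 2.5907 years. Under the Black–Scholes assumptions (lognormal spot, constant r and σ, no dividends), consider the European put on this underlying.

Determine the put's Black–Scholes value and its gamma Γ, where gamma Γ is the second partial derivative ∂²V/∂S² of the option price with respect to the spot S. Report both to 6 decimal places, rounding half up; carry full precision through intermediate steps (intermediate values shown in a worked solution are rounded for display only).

price = 32.031523
Γ = 0.005469

σ√T = 0.5951·√2.5907 = 0.957852
d₁ = (ln(S/K) + (r+σ²/2)T) / (σ√T) = (ln(71.26/83.56) + (0.0192+0.5951²/2)·2.5907) / 0.957852 = (-0.159230 + 0.508482) / 0.957852 = 0.364620
d₂ = d₁ − σ√T = 0.364620 − 0.957852 = -0.593232
e^{−rT} = e^{−0.0192·2.5907} = 0.951475
N(−d₁) = 0.357698,  N(−d₂) = 0.723487
Put price V = K·e^{−rT}·N(−d₂) − S·N(−d₁) = 57.521049 − 25.489526 = 32.031523
φ(d₁) = (1/√(2π))·e^{−d₁²/2} = 0.373285
Γ = φ(d₁) / (S·σ·√T) = 0.005469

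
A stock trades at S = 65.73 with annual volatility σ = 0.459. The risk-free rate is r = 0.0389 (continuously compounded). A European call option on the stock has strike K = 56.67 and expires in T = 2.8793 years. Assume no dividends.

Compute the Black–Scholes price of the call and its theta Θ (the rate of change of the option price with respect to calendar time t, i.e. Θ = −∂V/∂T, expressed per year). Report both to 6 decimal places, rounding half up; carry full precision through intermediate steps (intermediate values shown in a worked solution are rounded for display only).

σ√T = 0.459·√2.8793 = 0.778854
d₁ = (ln(S/K) + (r+σ²/2)T) / (σ√T) = (ln(65.73/56.67) + (0.0389+0.459²/2)·2.8793) / 0.778854 = (0.148310 + 0.415312) / 0.778854 = 0.723656
d₂ = d₁ − σ√T = 0.723656 − 0.778854 = -0.055199
e^{−rT} = e^{−0.0389·2.8793} = 0.894040
N(d₁) = 0.765361,  N(d₂) = 0.477990
Call price V = S·N(d₁) − K·e^{−rT}·N(d₂) = 50.307204 − 24.217487 = 26.089717
φ(d₁) = (1/√(2π))·e^{−d₁²/2} = 0.307040
Θ = −S·φ(d₁)·σ/(2√T) − r·K·e^{−rT}·N(d₂) = −2.729593 − 0.942060 = -3.671653

price = 26.089717
Θ = -3.671653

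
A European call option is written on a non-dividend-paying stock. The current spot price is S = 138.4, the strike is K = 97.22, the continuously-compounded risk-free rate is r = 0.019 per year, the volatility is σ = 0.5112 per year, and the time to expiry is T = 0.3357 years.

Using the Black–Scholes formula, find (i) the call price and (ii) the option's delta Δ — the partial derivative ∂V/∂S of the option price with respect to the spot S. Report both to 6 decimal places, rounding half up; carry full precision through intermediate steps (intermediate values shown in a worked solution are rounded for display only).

σ√T = 0.5112·√0.3357 = 0.296187
d₁ = (ln(S/K) + (r+σ²/2)T) / (σ√T) = (ln(138.4/97.22) + (0.019+0.5112²/2)·0.3357) / 0.296187 = (0.353172 + 0.050242) / 0.296187 = 1.362021
d₂ = d₁ − σ√T = 1.362021 − 0.296187 = 1.065834
e^{−rT} = e^{−0.019·0.3357} = 0.993642
N(d₁) = 0.913404,  N(d₂) = 0.856751
Call price V = S·N(d₁) − K·e^{−rT}·N(d₂) = 126.415163 − 82.763710 = 43.651453
Δ = N(d₁) = 0.913404

price = 43.651453
Δ = 0.913404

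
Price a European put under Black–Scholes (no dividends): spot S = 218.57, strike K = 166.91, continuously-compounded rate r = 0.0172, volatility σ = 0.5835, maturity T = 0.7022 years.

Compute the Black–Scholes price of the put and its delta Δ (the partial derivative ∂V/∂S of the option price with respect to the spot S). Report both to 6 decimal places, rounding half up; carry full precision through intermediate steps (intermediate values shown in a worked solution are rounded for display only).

price = 16.016772
Δ = -0.205919

σ√T = 0.5835·√0.7022 = 0.488958
d₁ = (ln(S/K) + (r+σ²/2)T) / (σ√T) = (ln(218.57/166.91) + (0.0172+0.5835²/2)·0.7022) / 0.488958 = (0.269652 + 0.131618) / 0.488958 = 0.820662
d₂ = d₁ − σ√T = 0.820662 − 0.488958 = 0.331705
e^{−rT} = e^{−0.0172·0.7022} = 0.987995
N(−d₁) = 0.205919,  N(−d₂) = 0.370056
Put price V = K·e^{−rT}·N(−d₂) − S·N(−d₁) = 61.024547 − 45.007775 = 16.016772
Δ = −N(−d₁) = -0.205919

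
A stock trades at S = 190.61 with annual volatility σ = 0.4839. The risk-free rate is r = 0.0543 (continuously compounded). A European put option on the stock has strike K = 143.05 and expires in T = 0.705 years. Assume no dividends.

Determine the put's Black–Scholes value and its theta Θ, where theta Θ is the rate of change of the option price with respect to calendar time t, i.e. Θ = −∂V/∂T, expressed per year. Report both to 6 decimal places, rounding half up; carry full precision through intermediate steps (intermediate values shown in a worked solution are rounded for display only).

price = 7.807012
Θ = -11.183134

σ√T = 0.4839·√0.705 = 0.406303
d₁ = (ln(S/K) + (r+σ²/2)T) / (σ√T) = (ln(190.61/143.05) + (0.0543+0.4839²/2)·0.705) / 0.406303 = (0.287035 + 0.120823) / 0.406303 = 1.003826
d₂ = d₁ − σ√T = 1.003826 − 0.406303 = 0.597523
e^{−rT} = e^{−0.0543·0.705} = 0.962442
N(−d₁) = 0.157731,  N(−d₂) = 0.275079
Put price V = K·e^{−rT}·N(−d₂) − S·N(−d₁) = 37.872142 − 30.065130 = 7.807012
φ(d₁) = (1/√(2π))·e^{−d₁²/2} = 0.241045
Θ = −S·φ(d₁)·σ/(2√T) + r·K·e^{−rT}·N(−d₂) = −13.239591 + 2.056457 = -11.183134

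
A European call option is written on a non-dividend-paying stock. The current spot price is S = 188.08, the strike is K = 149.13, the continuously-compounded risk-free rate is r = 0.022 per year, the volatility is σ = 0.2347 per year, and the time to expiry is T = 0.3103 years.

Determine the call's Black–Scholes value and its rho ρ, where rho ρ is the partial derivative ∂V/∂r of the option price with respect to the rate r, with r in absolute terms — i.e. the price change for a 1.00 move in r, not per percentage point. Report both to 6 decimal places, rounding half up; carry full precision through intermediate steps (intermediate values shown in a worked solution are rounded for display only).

σ√T = 0.2347·√0.3103 = 0.130739
d₁ = (ln(S/K) + (r+σ²/2)T) / (σ√T) = (ln(188.08/149.13) + (0.022+0.2347²/2)·0.3103) / 0.130739 = (0.232049 + 0.015373) / 0.130739 = 1.892492
d₂ = d₁ − σ√T = 1.892492 − 0.130739 = 1.761754
e^{−rT} = e^{−0.022·0.3103} = 0.993197
N(d₁) = 0.970787,  N(d₂) = 0.960945
Call price V = S·N(d₁) − K·e^{−rT}·N(d₂) = 182.585675 − 142.330701 = 40.254974
ρ = K·T·e^{−rT}·N(d₂) = 44.165217

price = 40.254974
ρ = 44.165217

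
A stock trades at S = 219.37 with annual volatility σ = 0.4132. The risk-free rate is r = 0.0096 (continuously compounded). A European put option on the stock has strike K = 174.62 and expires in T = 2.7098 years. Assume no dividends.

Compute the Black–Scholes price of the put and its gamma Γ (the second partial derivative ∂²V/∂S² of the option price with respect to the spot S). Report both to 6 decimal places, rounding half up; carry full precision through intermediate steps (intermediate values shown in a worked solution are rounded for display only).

σ√T = 0.4132·√2.7098 = 0.680188
d₁ = (ln(S/K) + (r+σ²/2)T) / (σ√T) = (ln(219.37/174.62) + (0.0096+0.4132²/2)·2.7098) / 0.680188 = (0.228148 + 0.257342) / 0.680188 = 0.713758
d₂ = d₁ − σ√T = 0.713758 − 0.680188 = 0.033570
e^{−rT} = e^{−0.0096·2.7098} = 0.974321
N(−d₁) = 0.237688,  N(−d₂) = 0.486610
Put price V = K·e^{−rT}·N(−d₂) − S·N(−d₁) = 82.789885 − 52.141715 = 30.648170
φ(d₁) = (1/√(2π))·e^{−d₁²/2} = 0.309232
Γ = φ(d₁) / (S·σ·√T) = 0.002072

price = 30.648170
Γ = 0.002072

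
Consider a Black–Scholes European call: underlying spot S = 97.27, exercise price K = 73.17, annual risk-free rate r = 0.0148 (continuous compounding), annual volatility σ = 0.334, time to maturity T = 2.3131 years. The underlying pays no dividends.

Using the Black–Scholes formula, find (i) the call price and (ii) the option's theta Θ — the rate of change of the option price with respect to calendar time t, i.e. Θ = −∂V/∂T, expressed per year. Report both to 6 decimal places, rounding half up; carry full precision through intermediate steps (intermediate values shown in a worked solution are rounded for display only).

price = 33.233459
Θ = -3.564055

σ√T = 0.334·√2.3131 = 0.507977
d₁ = (ln(S/K) + (r+σ²/2)T) / (σ√T) = (ln(97.27/73.17) + (0.0148+0.334²/2)·2.3131) / 0.507977 = (0.284705 + 0.163254) / 0.507977 = 0.881850
d₂ = d₁ − σ√T = 0.881850 − 0.507977 = 0.373873
e^{−rT} = e^{−0.0148·2.3131} = 0.966345
N(d₁) = 0.811071,  N(d₂) = 0.645751
Call price V = S·N(d₁) − K·e^{−rT}·N(d₂) = 78.892878 − 45.659419 = 33.233459
φ(d₁) = (1/√(2π))·e^{−d₁²/2} = 0.270423
Θ = −S·φ(d₁)·σ/(2√T) − r·K·e^{−rT}·N(d₂) = −2.888296 − 0.675759 = -3.564055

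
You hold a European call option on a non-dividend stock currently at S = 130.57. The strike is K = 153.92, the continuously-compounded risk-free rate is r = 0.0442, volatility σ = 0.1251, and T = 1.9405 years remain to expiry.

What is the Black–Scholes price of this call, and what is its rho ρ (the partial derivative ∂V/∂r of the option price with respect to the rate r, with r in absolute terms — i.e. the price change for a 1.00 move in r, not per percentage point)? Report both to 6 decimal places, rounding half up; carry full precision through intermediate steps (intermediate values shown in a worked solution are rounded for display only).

σ√T = 0.1251·√1.9405 = 0.174267
d₁ = (ln(S/K) + (r+σ²/2)T) / (σ√T) = (ln(130.57/153.92) + (0.0442+0.1251²/2)·1.9405) / 0.174267 = (-0.164524 + 0.100955) / 0.174267 = -0.364780
d₂ = d₁ − σ√T = -0.364780 − 0.174267 = -0.539047
e^{−rT} = e^{−0.0442·1.9405} = 0.917805
N(d₁) = 0.357638,  N(d₂) = 0.294927
Call price V = S·N(d₁) − K·e^{−rT}·N(d₂) = 46.696765 − 41.663963 = 5.032802
ρ = K·T·e^{−rT}·N(d₂) = 80.848921

price = 5.032802
ρ = 80.848921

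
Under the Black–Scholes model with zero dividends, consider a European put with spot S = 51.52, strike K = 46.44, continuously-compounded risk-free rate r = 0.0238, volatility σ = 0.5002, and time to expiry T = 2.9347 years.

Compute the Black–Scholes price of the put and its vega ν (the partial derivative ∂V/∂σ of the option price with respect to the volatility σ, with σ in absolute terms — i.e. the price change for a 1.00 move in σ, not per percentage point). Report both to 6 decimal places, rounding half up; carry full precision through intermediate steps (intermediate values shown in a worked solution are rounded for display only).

σ√T = 0.5002·√2.9347 = 0.856891
d₁ = (ln(S/K) + (r+σ²/2)T) / (σ√T) = (ln(51.52/46.44) + (0.0238+0.5002²/2)·2.9347) / 0.856891 = (0.103809 + 0.436977) / 0.856891 = 0.631102
d₂ = d₁ − σ√T = 0.631102 − 0.856891 = -0.225789
e^{−rT} = e^{−0.0238·2.9347} = 0.932538
N(−d₁) = 0.263987,  N(−d₂) = 0.589317
Put price V = K·e^{−rT}·N(−d₂) − S·N(−d₁) = 25.521581 − 13.600601 = 11.920980
φ(d₁) = (1/√(2π))·e^{−d₁²/2} = 0.326906
ν = S·φ(d₁)·√T = 28.852283

price = 11.920980
ν = 28.852283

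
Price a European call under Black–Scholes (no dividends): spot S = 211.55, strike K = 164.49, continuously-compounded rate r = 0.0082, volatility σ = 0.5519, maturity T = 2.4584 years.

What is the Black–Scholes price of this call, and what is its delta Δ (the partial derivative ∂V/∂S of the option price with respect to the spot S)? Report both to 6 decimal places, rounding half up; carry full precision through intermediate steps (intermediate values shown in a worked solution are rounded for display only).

σ√T = 0.5519·√2.4584 = 0.865340
d₁ = (ln(S/K) + (r+σ²/2)T) / (σ√T) = (ln(211.55/164.49) + (0.0082+0.5519²/2)·2.4584) / 0.865340 = (0.251612 + 0.394565) / 0.865340 = 0.746732
d₂ = d₁ − σ√T = 0.746732 − 0.865340 = -0.118608
e^{−rT} = e^{−0.0082·2.4584} = 0.980043
N(d₁) = 0.772387,  N(d₂) = 0.452793
Call price V = S·N(d₁) − K·e^{−rT}·N(d₂) = 163.398542 − 72.993533 = 90.405009
Δ = N(d₁) = 0.772387

price = 90.405009
Δ = 0.772387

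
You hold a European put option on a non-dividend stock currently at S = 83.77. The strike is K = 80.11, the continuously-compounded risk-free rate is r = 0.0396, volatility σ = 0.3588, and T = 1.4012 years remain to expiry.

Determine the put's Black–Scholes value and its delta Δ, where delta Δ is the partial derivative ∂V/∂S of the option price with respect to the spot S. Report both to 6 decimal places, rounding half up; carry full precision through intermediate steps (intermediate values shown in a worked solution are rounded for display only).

price = 9.789983
Δ = -0.327008

σ√T = 0.3588·√1.4012 = 0.424720
d₁ = (ln(S/K) + (r+σ²/2)T) / (σ√T) = (ln(83.77/80.11) + (0.0396+0.3588²/2)·1.4012) / 0.424720 = (0.044674 + 0.145681) / 0.424720 = 0.448190
d₂ = d₁ − σ√T = 0.448190 − 0.424720 = 0.023470
e^{−rT} = e^{−0.0396·1.4012} = 0.946024
N(−d₁) = 0.327008,  N(−d₂) = 0.490638
Put price V = K·e^{−rT}·N(−d₂) − S·N(−d₁) = 37.183441 − 27.393459 = 9.789983
Δ = −N(−d₁) = -0.327008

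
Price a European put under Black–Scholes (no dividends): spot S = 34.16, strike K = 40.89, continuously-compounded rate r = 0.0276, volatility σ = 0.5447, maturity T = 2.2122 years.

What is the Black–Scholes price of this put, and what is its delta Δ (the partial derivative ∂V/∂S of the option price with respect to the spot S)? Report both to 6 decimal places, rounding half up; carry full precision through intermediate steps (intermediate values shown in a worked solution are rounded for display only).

σ√T = 0.5447·√2.2122 = 0.810158
d₁ = (ln(S/K) + (r+σ²/2)T) / (σ√T) = (ln(34.16/40.89) + (0.0276+0.5447²/2)·2.2122) / 0.810158 = (-0.179830 + 0.389234) / 0.810158 = 0.258474
d₂ = d₁ − σ√T = 0.258474 − 0.810158 = -0.551684
e^{−rT} = e^{−0.0276·2.2122} = 0.940770
N(−d₁) = 0.398021,  N(−d₂) = 0.709418
Put price V = K·e^{−rT}·N(−d₂) − S·N(−d₁) = 27.289934 − 13.596389 = 13.693546
Δ = −N(−d₁) = -0.398021

price = 13.693546
Δ = -0.398021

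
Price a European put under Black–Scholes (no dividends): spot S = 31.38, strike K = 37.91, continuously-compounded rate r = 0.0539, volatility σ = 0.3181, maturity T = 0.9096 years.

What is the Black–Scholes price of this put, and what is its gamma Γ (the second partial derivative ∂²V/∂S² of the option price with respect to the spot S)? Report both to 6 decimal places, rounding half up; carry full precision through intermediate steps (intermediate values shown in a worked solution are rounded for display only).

price = 6.847447
Γ = 0.039941

σ√T = 0.3181·√0.9096 = 0.303381
d₁ = (ln(S/K) + (r+σ²/2)T) / (σ√T) = (ln(31.38/37.91) + (0.0539+0.3181²/2)·0.9096) / 0.303381 = (-0.189044 + 0.095048) / 0.303381 = -0.309830
d₂ = d₁ − σ√T = -0.309830 − 0.303381 = -0.613211
e^{−rT} = e^{−0.0539·0.9096} = 0.952155
N(−d₁) = 0.621655,  N(−d₂) = 0.730132
Put price V = K·e^{−rT}·N(−d₂) − S·N(−d₁) = 26.354976 − 19.507529 = 6.847447
φ(d₁) = (1/√(2π))·e^{−d₁²/2} = 0.380246
Γ = φ(d₁) / (S·σ·√T) = 0.039941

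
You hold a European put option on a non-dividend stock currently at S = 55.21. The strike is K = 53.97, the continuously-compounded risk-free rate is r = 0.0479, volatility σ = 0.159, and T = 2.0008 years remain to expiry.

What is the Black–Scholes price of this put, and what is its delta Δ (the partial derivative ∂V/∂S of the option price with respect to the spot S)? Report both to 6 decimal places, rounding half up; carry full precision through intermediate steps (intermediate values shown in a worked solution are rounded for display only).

σ√T = 0.159·√2.0008 = 0.224905
d₁ = (ln(S/K) + (r+σ²/2)T) / (σ√T) = (ln(55.21/53.97) + (0.0479+0.159²/2)·2.0008) / 0.224905 = (0.022716 + 0.121129) / 0.224905 = 0.639582
d₂ = d₁ − σ√T = 0.639582 − 0.224905 = 0.414677
e^{−rT} = e^{−0.0479·2.0008} = 0.908611
N(−d₁) = 0.261222,  N(−d₂) = 0.339189
Put price V = K·e^{−rT}·N(−d₂) − S·N(−d₁) = 16.633063 − 14.422073 = 2.210989
Δ = −N(−d₁) = -0.261222

price = 2.210989
Δ = -0.261222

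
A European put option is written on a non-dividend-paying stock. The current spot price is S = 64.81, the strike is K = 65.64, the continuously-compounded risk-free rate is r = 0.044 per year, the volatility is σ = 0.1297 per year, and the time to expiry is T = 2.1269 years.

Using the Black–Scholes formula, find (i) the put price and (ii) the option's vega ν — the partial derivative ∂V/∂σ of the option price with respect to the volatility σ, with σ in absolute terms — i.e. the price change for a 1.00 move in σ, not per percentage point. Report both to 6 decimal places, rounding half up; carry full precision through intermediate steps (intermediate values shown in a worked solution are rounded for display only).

price = 2.597516
ν = 32.903702

σ√T = 0.1297·√2.1269 = 0.189153
d₁ = (ln(S/K) + (r+σ²/2)T) / (σ√T) = (ln(64.81/65.64) + (0.044+0.1297²/2)·2.1269) / 0.189153 = (-0.012725 + 0.111473) / 0.189153 = 0.522052
d₂ = d₁ − σ√T = 0.522052 − 0.189153 = 0.332899
e^{−rT} = e^{−0.044·2.1269} = 0.910662
N(−d₁) = 0.300817,  N(−d₂) = 0.369605
Put price V = K·e^{−rT}·N(−d₂) − S·N(−d₁) = 22.093478 − 19.495962 = 2.597516
φ(d₁) = (1/√(2π))·e^{−d₁²/2} = 0.348120
ν = S·φ(d₁)·√T = 32.903702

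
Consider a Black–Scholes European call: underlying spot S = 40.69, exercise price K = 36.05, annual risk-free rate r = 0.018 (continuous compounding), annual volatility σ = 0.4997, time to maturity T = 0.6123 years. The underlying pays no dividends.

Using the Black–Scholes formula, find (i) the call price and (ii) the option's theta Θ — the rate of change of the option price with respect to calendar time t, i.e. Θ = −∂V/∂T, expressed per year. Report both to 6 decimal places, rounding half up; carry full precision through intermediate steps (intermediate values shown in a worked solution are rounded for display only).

price = 8.764070
Θ = -4.853223

σ√T = 0.4997·√0.6123 = 0.391013
d₁ = (ln(S/K) + (r+σ²/2)T) / (σ√T) = (ln(40.69/36.05) + (0.018+0.4997²/2)·0.6123) / 0.391013 = (0.121075 + 0.087467) / 0.391013 = 0.533339
d₂ = d₁ − σ√T = 0.533339 − 0.391013 = 0.142326
e^{−rT} = e^{−0.018·0.6123} = 0.989039
N(d₁) = 0.703100,  N(d₂) = 0.556589
Call price V = S·N(d₁) − K·e^{−rT}·N(d₂) = 28.609159 − 19.845089 = 8.764070
φ(d₁) = (1/√(2π))·e^{−d₁²/2} = 0.346053
Θ = −S·φ(d₁)·σ/(2√T) − r·K·e^{−rT}·N(d₂) = −4.496011 − 0.357212 = -4.853223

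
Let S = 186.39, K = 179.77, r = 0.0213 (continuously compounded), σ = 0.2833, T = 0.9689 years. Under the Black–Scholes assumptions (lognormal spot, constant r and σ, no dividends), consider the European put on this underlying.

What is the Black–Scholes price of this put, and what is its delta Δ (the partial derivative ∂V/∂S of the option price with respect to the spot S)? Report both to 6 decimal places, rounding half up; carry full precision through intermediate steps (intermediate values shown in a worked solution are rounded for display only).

price = 15.364741
Δ = -0.365755

σ√T = 0.2833·√0.9689 = 0.278860
d₁ = (ln(S/K) + (r+σ²/2)T) / (σ√T) = (ln(186.39/179.77) + (0.0213+0.2833²/2)·0.9689) / 0.278860 = (0.036163 + 0.059519) / 0.278860 = 0.343118
d₂ = d₁ − σ√T = 0.343118 − 0.278860 = 0.064259
e^{−rT} = e^{−0.0213·0.9689} = 0.979574
N(−d₁) = 0.365755,  N(−d₂) = 0.474382
Put price V = K·e^{−rT}·N(−d₂) − S·N(−d₁) = 83.537751 − 68.173011 = 15.364741
Δ = −N(−d₁) = -0.365755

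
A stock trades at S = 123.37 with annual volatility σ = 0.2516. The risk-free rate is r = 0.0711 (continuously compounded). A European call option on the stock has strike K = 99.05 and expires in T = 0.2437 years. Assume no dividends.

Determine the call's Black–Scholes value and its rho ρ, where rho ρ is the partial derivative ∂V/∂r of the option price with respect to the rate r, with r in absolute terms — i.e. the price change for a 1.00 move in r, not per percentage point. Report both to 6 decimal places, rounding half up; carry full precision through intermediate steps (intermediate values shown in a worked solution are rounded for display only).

price = 26.168897
ρ = 22.952632

σ√T = 0.2516·√0.2437 = 0.124205
d₁ = (ln(S/K) + (r+σ²/2)T) / (σ√T) = (ln(123.37/99.05) + (0.0711+0.2516²/2)·0.2437) / 0.124205 = (0.219563 + 0.025040) / 0.124205 = 1.969358
d₂ = d₁ − σ√T = 1.969358 − 0.124205 = 1.845153
e^{−rT} = e^{−0.0711·0.2437} = 0.982822
N(d₁) = 0.975544,  N(d₂) = 0.967492
Call price V = S·N(d₁) − K·e^{−rT}·N(d₂) = 120.352861 − 94.183964 = 26.168897
ρ = K·T·e^{−rT}·N(d₂) = 22.952632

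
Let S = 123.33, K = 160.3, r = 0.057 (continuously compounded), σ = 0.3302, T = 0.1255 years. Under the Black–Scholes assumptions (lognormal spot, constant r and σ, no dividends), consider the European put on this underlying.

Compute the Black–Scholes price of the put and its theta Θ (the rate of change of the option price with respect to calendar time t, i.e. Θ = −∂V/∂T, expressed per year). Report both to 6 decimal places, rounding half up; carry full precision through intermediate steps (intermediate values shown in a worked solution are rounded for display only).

price = 35.911994
Θ = 6.542859

σ√T = 0.3302·√0.1255 = 0.116977
d₁ = (ln(S/K) + (r+σ²/2)T) / (σ√T) = (ln(123.33/160.3) + (0.057+0.3302²/2)·0.1255) / 0.116977 = (-0.262183 + 0.013995) / 0.116977 = -2.121691
d₂ = d₁ − σ√T = -2.121691 − 0.116977 = -2.238667
e^{−rT} = e^{−0.057·0.1255} = 0.992872
N(−d₁) = 0.983068,  N(−d₂) = 0.987411
Put price V = K·e^{−rT}·N(−d₂) − S·N(−d₁) = 157.153786 − 121.241793 = 35.911994
φ(d₁) = (1/√(2π))·e^{−d₁²/2} = 0.042015
Θ = −S·φ(d₁)·σ/(2√T) + r·K·e^{−rT}·N(−d₂) = −2.414907 + 8.957766 = 6.542859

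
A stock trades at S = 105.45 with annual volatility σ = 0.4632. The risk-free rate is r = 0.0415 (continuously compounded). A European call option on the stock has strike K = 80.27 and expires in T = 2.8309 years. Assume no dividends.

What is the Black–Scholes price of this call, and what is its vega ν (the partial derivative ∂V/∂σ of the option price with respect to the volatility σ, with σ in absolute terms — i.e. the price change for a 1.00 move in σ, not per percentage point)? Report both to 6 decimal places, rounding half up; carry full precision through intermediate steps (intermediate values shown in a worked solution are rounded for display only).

price = 46.928463
ν = 47.612441

σ√T = 0.4632·√2.8309 = 0.779347
d₁ = (ln(S/K) + (r+σ²/2)T) / (σ√T) = (ln(105.45/80.27) + (0.0415+0.4632²/2)·2.8309) / 0.779347 = (0.272841 + 0.421173) / 0.779347 = 0.890507
d₂ = d₁ − σ√T = 0.890507 − 0.779347 = 0.111160
e^{−rT} = e^{−0.0415·2.8309} = 0.889156
N(d₁) = 0.813403,  N(d₂) = 0.544255
Call price V = S·N(d₁) − K·e^{−rT}·N(d₂) = 85.773370 − 38.844907 = 46.928463
φ(d₁) = (1/√(2π))·e^{−d₁²/2} = 0.268356
ν = S·φ(d₁)·√T = 47.612441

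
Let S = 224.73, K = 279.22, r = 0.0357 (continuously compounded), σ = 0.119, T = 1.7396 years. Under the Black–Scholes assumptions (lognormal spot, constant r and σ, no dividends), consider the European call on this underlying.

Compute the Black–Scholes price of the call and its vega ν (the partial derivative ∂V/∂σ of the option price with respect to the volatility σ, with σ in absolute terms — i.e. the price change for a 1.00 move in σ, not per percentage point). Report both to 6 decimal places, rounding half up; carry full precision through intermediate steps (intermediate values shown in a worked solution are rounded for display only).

σ√T = 0.119·√1.7396 = 0.156954
d₁ = (ln(S/K) + (r+σ²/2)T) / (σ√T) = (ln(224.73/279.22) + (0.0357+0.119²/2)·1.7396) / 0.156954 = (-0.217100 + 0.074421) / 0.156954 = -0.909054
d₂ = d₁ − σ√T = -0.909054 − 0.156954 = -1.066007
e^{−rT} = e^{−0.0357·1.7396} = 0.939785
N(d₁) = 0.181661,  N(d₂) = 0.143210
Call price V = S·N(d₁) − K·e^{−rT}·N(d₂) = 40.824657 − 37.579331 = 3.245326
φ(d₁) = (1/√(2π))·e^{−d₁²/2} = 0.263915
ν = S·φ(d₁)·√T = 78.225800

price = 3.245326
ν = 78.225800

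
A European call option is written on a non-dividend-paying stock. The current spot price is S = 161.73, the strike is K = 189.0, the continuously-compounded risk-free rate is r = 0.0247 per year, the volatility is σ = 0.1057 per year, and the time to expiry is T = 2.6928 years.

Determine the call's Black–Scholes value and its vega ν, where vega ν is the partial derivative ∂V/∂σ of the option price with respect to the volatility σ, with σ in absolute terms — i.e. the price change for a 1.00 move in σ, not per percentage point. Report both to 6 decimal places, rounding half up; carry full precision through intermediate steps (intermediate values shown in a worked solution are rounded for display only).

price = 5.657532
ν = 96.604199

σ√T = 0.1057·√2.6928 = 0.173451
d₁ = (ln(S/K) + (r+σ²/2)T) / (σ√T) = (ln(161.73/189.0) + (0.0247+0.1057²/2)·2.6928) / 0.173451 = (-0.155819 + 0.081555) / 0.173451 = -0.428155
d₂ = d₁ − σ√T = -0.428155 − 0.173451 = -0.601606
e^{−rT} = e^{−0.0247·2.6928} = 0.935652
N(d₁) = 0.334269,  N(d₂) = 0.273718
Call price V = S·N(d₁) − K·e^{−rT}·N(d₂) = 54.061353 − 48.403821 = 5.657532
φ(d₁) = (1/√(2π))·e^{−d₁²/2} = 0.364002
ν = S·φ(d₁)·√T = 96.604199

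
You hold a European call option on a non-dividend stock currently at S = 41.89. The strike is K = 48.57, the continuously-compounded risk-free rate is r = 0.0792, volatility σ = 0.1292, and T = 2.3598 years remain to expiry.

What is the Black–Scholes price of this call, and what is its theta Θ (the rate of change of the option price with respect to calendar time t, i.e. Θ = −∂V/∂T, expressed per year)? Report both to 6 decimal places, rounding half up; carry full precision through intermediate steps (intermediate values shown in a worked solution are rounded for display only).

σ√T = 0.1292·√2.3598 = 0.198472
d₁ = (ln(S/K) + (r+σ²/2)T) / (σ√T) = (ln(41.89/48.57) + (0.0792+0.1292²/2)·2.3598) / 0.198472 = (-0.147959 + 0.206592) / 0.198472 = 0.295421
d₂ = d₁ − σ√T = 0.295421 − 0.198472 = 0.096948
e^{−rT} = e^{−0.0792·2.3598} = 0.829530
N(d₁) = 0.616164,  N(d₂) = 0.538616
Call price V = S·N(d₁) − K·e^{−rT}·N(d₂) = 25.811101 − 21.700995 = 4.110106
φ(d₁) = (1/√(2π))·e^{−d₁²/2} = 0.381908
Θ = −S·φ(d₁)·σ/(2√T) − r·K·e^{−rT}·N(d₂) = −0.672766 − 1.718719 = -2.391485

price = 4.110106
Θ = -2.391485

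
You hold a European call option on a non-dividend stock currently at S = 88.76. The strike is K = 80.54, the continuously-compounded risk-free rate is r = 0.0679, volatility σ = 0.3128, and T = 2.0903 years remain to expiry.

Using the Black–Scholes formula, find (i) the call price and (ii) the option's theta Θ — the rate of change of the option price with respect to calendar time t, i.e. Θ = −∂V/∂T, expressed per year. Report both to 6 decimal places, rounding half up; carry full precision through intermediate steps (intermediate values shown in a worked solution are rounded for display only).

price = 25.522966
Θ = -5.817652

σ√T = 0.3128·√2.0903 = 0.452242
d₁ = (ln(S/K) + (r+σ²/2)T) / (σ√T) = (ln(88.76/80.54) + (0.0679+0.3128²/2)·2.0903) / 0.452242 = (0.097182 + 0.244193) / 0.452242 = 0.754850
d₂ = d₁ − σ√T = 0.754850 − 0.452242 = 0.302608
e^{−rT} = e^{−0.0679·2.0903} = 0.867681
N(d₁) = 0.774831,  N(d₂) = 0.618906
Call price V = S·N(d₁) − K·e^{−rT}·N(d₂) = 68.773956 − 43.250989 = 25.522966
φ(d₁) = (1/√(2π))·e^{−d₁²/2} = 0.300041
Θ = −S·φ(d₁)·σ/(2√T) − r·K·e^{−rT}·N(d₂) = −2.880910 − 2.936742 = -5.817652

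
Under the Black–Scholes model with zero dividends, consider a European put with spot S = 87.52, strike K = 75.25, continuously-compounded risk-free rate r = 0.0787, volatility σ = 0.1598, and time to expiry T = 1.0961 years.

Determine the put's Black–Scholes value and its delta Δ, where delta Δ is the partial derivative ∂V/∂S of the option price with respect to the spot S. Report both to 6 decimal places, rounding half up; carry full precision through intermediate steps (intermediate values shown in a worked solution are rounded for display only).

σ√T = 0.1598·√1.0961 = 0.167302
d₁ = (ln(S/K) + (r+σ²/2)T) / (σ√T) = (ln(87.52/75.25) + (0.0787+0.1598²/2)·1.0961) / 0.167302 = (0.151051 + 0.100258) / 0.167302 = 1.502129
d₂ = d₁ − σ√T = 1.502129 − 0.167302 = 1.334826
e^{−rT} = e^{−0.0787·1.0961} = 0.917353
N(−d₁) = 0.066532,  N(−d₂) = 0.090967
Put price V = K·e^{−rT}·N(−d₂) − S·N(−d₁) = 6.279498 − 5.822877 = 0.456621
Δ = −N(−d₁) = -0.066532

price = 0.456621
Δ = -0.066532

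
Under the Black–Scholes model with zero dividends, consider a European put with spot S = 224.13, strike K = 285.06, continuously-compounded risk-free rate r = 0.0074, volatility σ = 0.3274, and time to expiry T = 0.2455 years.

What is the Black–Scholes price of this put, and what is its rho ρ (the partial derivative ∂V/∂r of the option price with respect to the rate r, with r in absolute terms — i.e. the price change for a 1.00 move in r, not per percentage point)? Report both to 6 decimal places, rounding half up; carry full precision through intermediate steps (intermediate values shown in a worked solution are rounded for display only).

σ√T = 0.3274·√0.2455 = 0.162220
d₁ = (ln(S/K) + (r+σ²/2)T) / (σ√T) = (ln(224.13/285.06) + (0.0074+0.3274²/2)·0.2455) / 0.162220 = (-0.240473 + 0.014974) / 0.162220 = -1.390082
d₂ = d₁ − σ√T = -1.390082 − 0.162220 = -1.552302
e^{−rT} = e^{−0.0074·0.2455} = 0.998185
N(−d₁) = 0.917748,  N(−d₂) = 0.939705
Put price V = K·e^{−rT}·N(−d₂) − S·N(−d₁) = 267.386101 − 205.694854 = 61.691247
ρ = −K·T·e^{−rT}·N(−d₂) = -65.643288

price = 61.691247
ρ = -65.643288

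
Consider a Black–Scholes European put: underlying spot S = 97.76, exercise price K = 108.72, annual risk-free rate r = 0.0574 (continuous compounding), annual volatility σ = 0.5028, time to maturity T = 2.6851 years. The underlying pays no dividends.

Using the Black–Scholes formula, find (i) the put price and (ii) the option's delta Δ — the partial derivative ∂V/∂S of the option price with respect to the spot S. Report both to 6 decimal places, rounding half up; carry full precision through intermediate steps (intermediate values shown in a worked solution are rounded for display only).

σ√T = 0.5028·√2.6851 = 0.823902
d₁ = (ln(S/K) + (r+σ²/2)T) / (σ√T) = (ln(97.76/108.72) + (0.0574+0.5028²/2)·2.6851) / 0.823902 = (-0.106260 + 0.493532) / 0.823902 = 0.470046
d₂ = d₁ − σ√T = 0.470046 − 0.823902 = -0.353856
e^{−rT} = e^{−0.0574·2.6851} = 0.857165
N(−d₁) = 0.319161,  N(−d₂) = 0.638277
Put price V = K·e^{−rT}·N(−d₂) − S·N(−d₁) = 59.481630 − 31.201194 = 28.280437
Δ = −N(−d₁) = -0.319161

price = 28.280437
Δ = -0.319161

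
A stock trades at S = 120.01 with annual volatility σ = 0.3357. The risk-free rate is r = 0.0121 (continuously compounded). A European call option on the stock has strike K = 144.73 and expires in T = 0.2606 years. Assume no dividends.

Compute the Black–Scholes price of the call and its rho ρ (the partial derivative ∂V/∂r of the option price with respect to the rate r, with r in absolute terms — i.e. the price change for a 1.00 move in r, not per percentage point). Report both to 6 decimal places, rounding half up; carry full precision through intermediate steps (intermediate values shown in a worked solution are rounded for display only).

price = 1.623044
ρ = 4.623905

σ√T = 0.3357·√0.2606 = 0.171371
d₁ = (ln(S/K) + (r+σ²/2)T) / (σ√T) = (ln(120.01/144.73) + (0.0121+0.3357²/2)·0.2606) / 0.171371 = (-0.187295 + 0.017837) / 0.171371 = -0.988831
d₂ = d₁ − σ√T = -0.988831 − 0.171371 = -1.160203
e^{−rT} = e^{−0.0121·0.2606} = 0.996852
N(d₁) = 0.161373,  N(d₂) = 0.122983
Call price V = S·N(d₁) − K·e^{−rT}·N(d₂) = 19.366350 − 17.743305 = 1.623044
ρ = K·T·e^{−rT}·N(d₂) = 4.623905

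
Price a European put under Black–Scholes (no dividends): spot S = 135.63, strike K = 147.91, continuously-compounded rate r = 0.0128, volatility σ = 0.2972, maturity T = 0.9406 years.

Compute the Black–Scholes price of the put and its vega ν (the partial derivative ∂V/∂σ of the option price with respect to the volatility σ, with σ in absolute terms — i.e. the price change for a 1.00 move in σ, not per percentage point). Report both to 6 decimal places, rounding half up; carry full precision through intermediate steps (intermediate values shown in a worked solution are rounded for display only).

price = 21.933621
ν = 52.132186

σ√T = 0.2972·√0.9406 = 0.288238
d₁ = (ln(S/K) + (r+σ²/2)T) / (σ√T) = (ln(135.63/147.91) + (0.0128+0.2972²/2)·0.9406) / 0.288238 = (-0.086673 + 0.053580) / 0.288238 = -0.114812
d₂ = d₁ − σ√T = -0.114812 − 0.288238 = -0.403050
e^{−rT} = e^{−0.0128·0.9406} = 0.988033
N(−d₁) = 0.545703,  N(−d₂) = 0.656544
Put price V = K·e^{−rT}·N(−d₂) − S·N(−d₁) = 95.947299 − 74.013678 = 21.933621
φ(d₁) = (1/√(2π))·e^{−d₁²/2} = 0.396322
ν = S·φ(d₁)·√T = 52.132186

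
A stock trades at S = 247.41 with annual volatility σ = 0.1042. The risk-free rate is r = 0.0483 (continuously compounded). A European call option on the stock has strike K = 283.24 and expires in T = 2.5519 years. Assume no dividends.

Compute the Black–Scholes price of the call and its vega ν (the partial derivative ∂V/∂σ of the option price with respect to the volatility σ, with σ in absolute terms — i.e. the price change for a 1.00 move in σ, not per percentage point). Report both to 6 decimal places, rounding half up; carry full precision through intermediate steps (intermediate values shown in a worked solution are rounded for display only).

σ√T = 0.1042·√2.5519 = 0.166456
d₁ = (ln(S/K) + (r+σ²/2)T) / (σ√T) = (ln(247.41/283.24) + (0.0483+0.1042²/2)·2.5519) / 0.166456 = (-0.135248 + 0.137111) / 0.166456 = 0.011191
d₂ = d₁ − σ√T = 0.011191 − 0.166456 = -0.155265
e^{−rT} = e^{−0.0483·2.5519} = 0.884037
N(d₁) = 0.504465,  N(d₂) = 0.438306
Call price V = S·N(d₁) − K·e^{−rT}·N(d₂) = 124.809585 − 109.749506 = 15.060079
φ(d₁) = (1/√(2π))·e^{−d₁²/2} = 0.398917
ν = S·φ(d₁)·√T = 157.663784

price = 15.060079
ν = 157.663784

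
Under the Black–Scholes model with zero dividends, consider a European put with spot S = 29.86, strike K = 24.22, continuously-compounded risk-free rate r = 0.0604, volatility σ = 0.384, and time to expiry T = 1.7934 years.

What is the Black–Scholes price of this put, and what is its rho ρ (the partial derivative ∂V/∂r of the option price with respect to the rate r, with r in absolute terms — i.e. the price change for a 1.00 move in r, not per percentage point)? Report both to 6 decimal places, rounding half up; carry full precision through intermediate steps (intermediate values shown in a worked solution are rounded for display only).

σ√T = 0.384·√1.7934 = 0.514245
d₁ = (ln(S/K) + (r+σ²/2)T) / (σ√T) = (ln(29.86/24.22) + (0.0604+0.384²/2)·1.7934) / 0.514245 = (0.209341 + 0.240545) / 0.514245 = 0.874849
d₂ = d₁ − σ√T = 0.874849 − 0.514245 = 0.360604
e^{−rT} = e^{−0.0604·1.7934} = 0.897339
N(−d₁) = 0.190828,  N(−d₂) = 0.359198
Put price V = K·e^{−rT}·N(−d₂) − S·N(−d₁) = 7.806645 − 5.698129 = 2.108516
ρ = −K·T·e^{−rT}·N(−d₂) = -14.000437

price = 2.108516
ρ = -14.000437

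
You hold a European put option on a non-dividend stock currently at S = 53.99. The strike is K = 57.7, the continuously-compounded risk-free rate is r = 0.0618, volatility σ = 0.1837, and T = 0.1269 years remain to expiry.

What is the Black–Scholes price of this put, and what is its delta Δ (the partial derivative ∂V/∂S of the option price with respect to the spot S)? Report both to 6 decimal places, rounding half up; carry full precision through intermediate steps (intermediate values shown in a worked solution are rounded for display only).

σ√T = 0.1837·√0.1269 = 0.065439
d₁ = (ln(S/K) + (r+σ²/2)T) / (σ√T) = (ln(53.99/57.7) + (0.0618+0.1837²/2)·0.1269) / 0.065439 = (-0.066458 + 0.009984) / 0.065439 = -0.863007
d₂ = d₁ − σ√T = -0.863007 − 0.065439 = -0.928446
e^{−rT} = e^{−0.0618·0.1269} = 0.992188
N(−d₁) = 0.805933,  N(−d₂) = 0.823412
Put price V = K·e^{−rT}·N(−d₂) − S·N(−d₁) = 47.139729 − 43.512333 = 3.627396
Δ = −N(−d₁) = -0.805933

price = 3.627396
Δ = -0.805933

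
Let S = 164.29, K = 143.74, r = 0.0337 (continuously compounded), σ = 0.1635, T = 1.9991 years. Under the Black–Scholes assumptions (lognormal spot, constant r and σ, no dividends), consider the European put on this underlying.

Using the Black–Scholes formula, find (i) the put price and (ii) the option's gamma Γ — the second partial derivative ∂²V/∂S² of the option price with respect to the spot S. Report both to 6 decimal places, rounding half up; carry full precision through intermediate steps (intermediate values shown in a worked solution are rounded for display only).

σ√T = 0.1635·√1.9991 = 0.231172
d₁ = (ln(S/K) + (r+σ²/2)T) / (σ√T) = (ln(164.29/143.74) + (0.0337+0.1635²/2)·1.9991) / 0.231172 = (0.133627 + 0.094090) / 0.231172 = 0.985055
d₂ = d₁ − σ√T = 0.985055 − 0.231172 = 0.753883
e^{−rT} = e^{−0.0337·1.9991} = 0.934850
N(−d₁) = 0.162299,  N(−d₂) = 0.225460
Put price V = K·e^{−rT}·N(−d₂) − S·N(−d₁) = 30.296225 − 26.664040 = 3.632185
φ(d₁) = (1/√(2π))·e^{−d₁²/2} = 0.245587
Γ = φ(d₁) / (S·σ·√T) = 0.006466

price = 3.632185
Γ = 0.006466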